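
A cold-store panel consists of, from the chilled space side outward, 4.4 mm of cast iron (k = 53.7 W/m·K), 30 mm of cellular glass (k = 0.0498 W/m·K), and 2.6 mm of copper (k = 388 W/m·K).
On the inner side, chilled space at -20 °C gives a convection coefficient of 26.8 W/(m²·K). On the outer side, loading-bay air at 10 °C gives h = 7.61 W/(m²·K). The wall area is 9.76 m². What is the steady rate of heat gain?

Treating each layer as a thermal resistance in series:
R_inner film = 1/(h_i·A) = 1/(26.8×9.76) = 0.003823 K/W
R_cast iron = L/(kA) = 0.0044/(53.7×9.76) = 8.395×10^-6 K/W
R_cellular glass = L/(kA) = 0.03/(0.0498×9.76) = 0.06172 K/W
R_copper = L/(kA) = 0.0026/(388×9.76) = 6.866×10^-7 K/W
R_outer film = 1/(h_o·A) = 1/(7.61×9.76) = 0.01346 K/W
R_total = 0.07902 K/W
Q = ΔT / R_total = 30 / 0.07902

Q ≈ 380 W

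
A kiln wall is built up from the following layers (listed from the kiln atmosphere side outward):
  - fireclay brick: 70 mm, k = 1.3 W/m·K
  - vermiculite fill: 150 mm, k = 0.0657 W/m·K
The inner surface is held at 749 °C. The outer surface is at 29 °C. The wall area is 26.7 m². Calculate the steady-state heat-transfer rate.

Thermal resistances in series:
R_fireclay brick = L/(kA) = 0.07/(1.3×26.7) = 0.002017 K/W
R_vermiculite fill = L/(kA) = 0.15/(0.0657×26.7) = 0.08551 K/W
R_total = 0.08753 K/W
Q = ΔT / R_total = 720 / 0.08753

Q ≈ 8230 W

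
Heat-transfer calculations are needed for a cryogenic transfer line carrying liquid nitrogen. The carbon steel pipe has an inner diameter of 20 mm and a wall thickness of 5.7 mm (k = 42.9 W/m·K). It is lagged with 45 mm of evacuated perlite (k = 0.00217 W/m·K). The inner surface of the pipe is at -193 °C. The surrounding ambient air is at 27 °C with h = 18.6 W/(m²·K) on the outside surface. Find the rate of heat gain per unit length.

q′ ≈ 2.21 W/m

Cylindrical conduction, so R = ln(r₂/r₁)/(2πkL) per layer, in series:
R_carbon steel pipe wall = ln(15.7/10)/(2π×42.9×1) = 0.001673 K/W
R_evacuated perlite = ln(60.7/15.7)/(2π×0.00217×1) = 99.18 K/W
R_outer film = 1/(h_o·2πr_oL) = 1/(18.6×2π×0.0607×1) = 0.141 K/W
R_total = 99.32 K/W
Q = ΔT/R_total = 220/99.32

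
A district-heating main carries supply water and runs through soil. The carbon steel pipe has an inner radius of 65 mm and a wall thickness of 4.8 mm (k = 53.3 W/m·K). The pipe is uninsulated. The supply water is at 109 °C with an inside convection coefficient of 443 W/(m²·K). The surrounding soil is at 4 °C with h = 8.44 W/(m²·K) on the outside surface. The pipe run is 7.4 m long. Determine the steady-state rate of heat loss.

Treating each annulus and film as a series resistance:
R_inner film = 1/(h_i·2πr₁L) = 1/(443×2π×0.065×7.4) = 7.469×10^-4 K/W
R_carbon steel pipe wall = ln(69.8/65)/(2π×53.3×7.4) = 2.875×10^-5 K/W
R_outer film = 1/(h_o·2πr_oL) = 1/(8.44×2π×0.0698×7.4) = 0.03651 K/W
R_total = 0.03728 K/W
Q = ΔT/R_total = 105/0.03728

Q ≈ 2820 W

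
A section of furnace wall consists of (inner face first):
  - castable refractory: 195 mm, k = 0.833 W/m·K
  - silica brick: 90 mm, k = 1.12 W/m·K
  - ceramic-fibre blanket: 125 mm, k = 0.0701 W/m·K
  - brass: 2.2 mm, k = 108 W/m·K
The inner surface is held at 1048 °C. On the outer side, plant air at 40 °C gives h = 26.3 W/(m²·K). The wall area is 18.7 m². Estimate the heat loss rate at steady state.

Treating each layer as a thermal resistance in series:
R_castable refractory = L/(kA) = 0.195/(0.833×18.7) = 0.01252 K/W
R_silica brick = L/(kA) = 0.09/(1.12×18.7) = 0.004297 K/W
R_ceramic-fibre blanket = L/(kA) = 0.125/(0.0701×18.7) = 0.09536 K/W
R_brass = L/(kA) = 0.0022/(108×18.7) = 1.089×10^-6 K/W
R_outer film = 1/(h_o·A) = 1/(26.3×18.7) = 0.002033 K/W
R_total = 0.1142 K/W
Q = ΔT / R_total = 1008 / 0.1142

Q ≈ 8830 W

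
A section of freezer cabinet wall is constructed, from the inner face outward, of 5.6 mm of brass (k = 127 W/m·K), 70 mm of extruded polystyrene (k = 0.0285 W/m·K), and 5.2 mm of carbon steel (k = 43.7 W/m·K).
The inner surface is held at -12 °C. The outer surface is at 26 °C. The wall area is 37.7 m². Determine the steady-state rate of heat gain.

Model the wall as resistances in series:
R_brass = L/(kA) = 0.0056/(127×37.7) = 1.17×10^-6 K/W
R_extruded polystyrene = L/(kA) = 0.07/(0.0285×37.7) = 0.06515 K/W
R_carbon steel = L/(kA) = 0.0052/(43.7×37.7) = 3.156×10^-6 K/W
R_total = 0.06515 K/W
Q = ΔT / R_total = 38 / 0.06515

Q ≈ 583 W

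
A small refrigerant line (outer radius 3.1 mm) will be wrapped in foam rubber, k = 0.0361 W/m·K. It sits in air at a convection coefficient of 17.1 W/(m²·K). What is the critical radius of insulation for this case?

r_cr ≈ 2.11 mm

For a cylinder r_cr = k/h = 0.0361/17.1
r_cr = 2.11 mm; since the bare radius (3.1 mm) is above r_cr, any added insulation will reduce heat loss.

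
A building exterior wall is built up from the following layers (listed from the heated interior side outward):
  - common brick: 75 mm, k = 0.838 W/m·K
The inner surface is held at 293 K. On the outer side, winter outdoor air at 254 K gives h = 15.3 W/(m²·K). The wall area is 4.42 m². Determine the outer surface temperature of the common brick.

T ≈ 270 K

Thermal resistances in series:
R_common brick = L/(kA) = 0.075/(0.838×4.42) = 0.02025 K/W
R_outer film = 1/(h_o·A) = 1/(15.3×4.42) = 0.01479 K/W
R_total = 0.03504 K/W;  Q = ΔT/R_total = 39/0.03504 = 1113 W
T_interface = T_inner − Q·ΣR(inner→interface) = 293 − 1110×0.02025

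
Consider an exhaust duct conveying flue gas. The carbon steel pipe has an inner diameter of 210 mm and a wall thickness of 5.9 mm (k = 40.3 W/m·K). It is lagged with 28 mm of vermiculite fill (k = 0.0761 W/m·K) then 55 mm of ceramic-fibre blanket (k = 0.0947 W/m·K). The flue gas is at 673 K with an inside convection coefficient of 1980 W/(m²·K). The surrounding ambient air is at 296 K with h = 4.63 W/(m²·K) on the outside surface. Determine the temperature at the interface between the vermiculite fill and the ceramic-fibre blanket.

Cylindrical conduction, so R = ln(r₂/r₁)/(2πkL) per layer, in series:
R_inner film = 1/(h_i·2πr₁L) = 1/(1980×2π×0.105×1) = 7.655×10^-4 K/W
R_carbon steel pipe wall = ln(110.9/105)/(2π×40.3×1) = 2.159×10^-4 K/W
R_vermiculite fill = ln(138.9/110.9)/(2π×0.0761×1) = 0.4708 K/W
R_ceramic-fibre blanket = ln(193.9/138.9)/(2π×0.0947×1) = 0.5606 K/W
R_outer film = 1/(h_o·2πr_oL) = 1/(4.63×2π×0.1939×1) = 0.1773 K/W
R_total = 1.21 K/W
Q = ΔT/R_total = 377/1.21
Q = 312 W/m
T_interface = T_inner − Q·ΣR(inner→interface) = 673 − 312×0.4718

T ≈ 526 K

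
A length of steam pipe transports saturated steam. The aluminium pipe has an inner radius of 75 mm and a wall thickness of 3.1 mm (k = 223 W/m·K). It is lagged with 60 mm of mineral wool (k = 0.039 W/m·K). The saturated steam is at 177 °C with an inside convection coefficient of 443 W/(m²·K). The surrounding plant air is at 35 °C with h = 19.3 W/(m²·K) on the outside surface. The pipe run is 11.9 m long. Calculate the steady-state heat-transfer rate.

Radial resistances (cylindrical: R_cond = ln(r_o/r_i)/(2πkL), R_conv = 1/(h·2πrL)):
R_inner film = 1/(h_i·2πr₁L) = 1/(443×2π×0.075×11.9) = 4.025×10^-4 K/W
R_aluminium pipe wall = ln(78.1/75)/(2π×223×11.9) = 2.429×10^-6 K/W
R_mineral wool = ln(138.1/78.1)/(2π×0.039×11.9) = 0.1955 K/W
R_outer film = 1/(h_o·2πr_oL) = 1/(19.3×2π×0.1381×11.9) = 0.005018 K/W
R_total = 0.2009 K/W
Q = ΔT/R_total = 142/0.2009

Q ≈ 707 W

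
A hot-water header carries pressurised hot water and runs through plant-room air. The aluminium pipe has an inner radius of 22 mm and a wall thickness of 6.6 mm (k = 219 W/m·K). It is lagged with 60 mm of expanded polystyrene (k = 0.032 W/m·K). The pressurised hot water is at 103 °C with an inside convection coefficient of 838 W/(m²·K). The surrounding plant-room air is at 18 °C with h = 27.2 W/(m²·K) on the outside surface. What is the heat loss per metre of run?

Per-layer cylindrical resistances, series-summed:
R_inner film = 1/(h_i·2πr₁L) = 1/(838×2π×0.022×1) = 0.008633 K/W
R_aluminium pipe wall = ln(28.6/22)/(2π×219×1) = 1.907×10^-4 K/W
R_expanded polystyrene = ln(88.6/28.6)/(2π×0.032×1) = 5.624 K/W
R_outer film = 1/(h_o·2πr_oL) = 1/(27.2×2π×0.0886×1) = 0.06604 K/W
R_total = 5.699 K/W
Q = ΔT/R_total = 85/5.699

q′ ≈ 14.9 W/m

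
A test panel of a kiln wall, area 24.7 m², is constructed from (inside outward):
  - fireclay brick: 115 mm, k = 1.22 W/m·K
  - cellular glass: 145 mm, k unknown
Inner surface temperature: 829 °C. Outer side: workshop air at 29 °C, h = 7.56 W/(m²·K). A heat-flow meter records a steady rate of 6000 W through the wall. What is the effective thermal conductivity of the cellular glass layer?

Model the wall as resistances in series:
R_fireclay brick = L/(kA) = 0.115/(1.22×24.7) = 0.003816 K/W
R_outer film = 1/(h_o·A) = 1/(7.56×24.7) = 0.005355 K/W
Sum of known resistances R_other = 0.009172 K/W
Total R = ΔT/Q = 800/6000 = 0.1333 K/W
R_cellular glass = R_total − R_other = 0.1242 K/W
k = L/(R·A) = 0.145/(0.1242×24.7)

k ≈ 0.0473 W/(m·K)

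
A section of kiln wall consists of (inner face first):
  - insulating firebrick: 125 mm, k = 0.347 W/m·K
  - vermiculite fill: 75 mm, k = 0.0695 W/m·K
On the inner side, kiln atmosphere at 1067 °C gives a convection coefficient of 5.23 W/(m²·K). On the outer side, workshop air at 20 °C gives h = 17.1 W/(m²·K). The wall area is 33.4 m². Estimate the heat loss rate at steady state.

Model the wall as resistances in series:
R_inner film = 1/(h_i·A) = 1/(5.23×33.4) = 0.005725 K/W
R_insulating firebrick = L/(kA) = 0.125/(0.347×33.4) = 0.01079 K/W
R_vermiculite fill = L/(kA) = 0.075/(0.0695×33.4) = 0.03231 K/W
R_outer film = 1/(h_o·A) = 1/(17.1×33.4) = 0.001751 K/W
R_total = 0.05057 K/W
Q = ΔT / R_total = 1047 / 0.05057

Q ≈ 20700 W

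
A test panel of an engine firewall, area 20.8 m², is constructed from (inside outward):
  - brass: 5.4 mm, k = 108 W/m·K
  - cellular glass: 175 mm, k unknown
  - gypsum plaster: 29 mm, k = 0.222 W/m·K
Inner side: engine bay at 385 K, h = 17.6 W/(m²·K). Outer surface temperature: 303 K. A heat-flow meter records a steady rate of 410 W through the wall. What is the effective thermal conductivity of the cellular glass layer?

k ≈ 0.0441 W/(m·K)

Treating each layer as a thermal resistance in series:
R_inner film = 1/(h_i·A) = 1/(17.6×20.8) = 0.002732 K/W
R_brass = L/(kA) = 0.0054/(108×20.8) = 2.404×10^-6 K/W
R_gypsum plaster = L/(kA) = 0.029/(0.222×20.8) = 0.00628 K/W
Sum of known resistances R_other = 0.009014 K/W
Total R = ΔT/Q = 82/410 = 0.2 K/W
R_cellular glass = R_total − R_other = 0.191 K/W
k = L/(R·A) = 0.175/(0.191×20.8)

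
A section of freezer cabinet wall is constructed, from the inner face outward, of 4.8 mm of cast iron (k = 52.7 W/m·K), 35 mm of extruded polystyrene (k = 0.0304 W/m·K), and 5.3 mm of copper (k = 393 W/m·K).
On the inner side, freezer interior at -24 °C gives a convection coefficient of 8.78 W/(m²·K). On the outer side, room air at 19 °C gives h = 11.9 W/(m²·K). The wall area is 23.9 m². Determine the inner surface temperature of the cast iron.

Model the wall as resistances in series:
R_inner film = 1/(h_i·A) = 1/(8.78×23.9) = 0.004765 K/W
R_cast iron = L/(kA) = 0.0048/(52.7×23.9) = 3.811×10^-6 K/W
R_extruded polystyrene = L/(kA) = 0.035/(0.0304×23.9) = 0.04817 K/W
R_copper = L/(kA) = 0.0053/(393×23.9) = 5.643×10^-7 K/W
R_outer film = 1/(h_o·A) = 1/(11.9×23.9) = 0.003516 K/W
R_total = 0.05646 K/W;  Q = ΔT/R_total = 43/0.05646 = 761.6 W
T_interface = T_inner + Q·ΣR(inner→interface) = -24 + 762×0.004765

T ≈ -20.4 °C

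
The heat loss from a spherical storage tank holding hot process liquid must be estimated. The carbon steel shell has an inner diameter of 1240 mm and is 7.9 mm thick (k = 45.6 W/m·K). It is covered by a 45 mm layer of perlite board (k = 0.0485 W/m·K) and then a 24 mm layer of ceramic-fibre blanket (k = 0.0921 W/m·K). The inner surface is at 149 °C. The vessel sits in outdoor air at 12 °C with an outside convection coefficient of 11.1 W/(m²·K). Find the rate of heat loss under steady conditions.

Spherical conduction: R = (1/r_in − 1/r_out)/(4πk) per layer; series-sum.
R_carbon steel shell = (1/0.62 − 1/0.6279)/(4π×45.6) = 3.541×10^-5 K/W
R_perlite board = (1/0.6279 − 1/0.6729)/(4π×0.0485) = 0.1748 K/W
R_ceramic-fibre blanket = (1/0.6729 − 1/0.6969)/(4π×0.0921) = 0.04422 K/W
R_outer film = 1/(h·4πr_o²) = 1/(11.1×4π×0.6969²) = 0.01476 K/W
R_total = 0.2338 K/W
Q = ΔT/R_total = 137/0.2338

Q ≈ 586 W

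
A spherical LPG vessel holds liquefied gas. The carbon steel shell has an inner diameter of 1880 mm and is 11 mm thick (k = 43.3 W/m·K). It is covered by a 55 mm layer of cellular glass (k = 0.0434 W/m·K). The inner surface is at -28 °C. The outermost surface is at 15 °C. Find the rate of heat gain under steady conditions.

Radial (spherical) resistances in series:
R_carbon steel shell = (1/0.94 − 1/0.951)/(4π×43.3) = 2.261×10^-5 K/W
R_cellular glass = (1/0.951 − 1/1.006)/(4π×0.0434) = 0.1054 K/W
R_total = 0.1054 K/W
Q = ΔT/R_total = 43/0.1054

Q ≈ 408 W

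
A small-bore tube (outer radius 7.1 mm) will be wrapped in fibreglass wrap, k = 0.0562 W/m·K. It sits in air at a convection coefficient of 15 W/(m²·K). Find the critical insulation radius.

For a cylinder r_cr = k/h = 0.0562/15
r_cr = 3.75 mm; since the bare radius (7.1 mm) is above r_cr, any added insulation will reduce heat loss.

r_cr ≈ 3.75 mm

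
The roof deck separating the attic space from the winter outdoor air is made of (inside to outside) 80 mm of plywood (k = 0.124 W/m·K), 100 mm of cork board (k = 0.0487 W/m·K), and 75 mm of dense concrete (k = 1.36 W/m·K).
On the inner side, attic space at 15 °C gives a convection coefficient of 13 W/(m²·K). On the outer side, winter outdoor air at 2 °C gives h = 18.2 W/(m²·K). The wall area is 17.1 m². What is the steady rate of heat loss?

Thermal resistances in series:
R_inner film = 1/(h_i·A) = 1/(13×17.1) = 0.004498 K/W
R_plywood = L/(kA) = 0.08/(0.124×17.1) = 0.03773 K/W
R_cork board = L/(kA) = 0.1/(0.0487×17.1) = 0.1201 K/W
R_dense concrete = L/(kA) = 0.075/(1.36×17.1) = 0.003225 K/W
R_outer film = 1/(h_o·A) = 1/(18.2×17.1) = 0.003213 K/W
R_total = 0.1687 K/W
Q = ΔT / R_total = 13 / 0.1687

Q ≈ 77 W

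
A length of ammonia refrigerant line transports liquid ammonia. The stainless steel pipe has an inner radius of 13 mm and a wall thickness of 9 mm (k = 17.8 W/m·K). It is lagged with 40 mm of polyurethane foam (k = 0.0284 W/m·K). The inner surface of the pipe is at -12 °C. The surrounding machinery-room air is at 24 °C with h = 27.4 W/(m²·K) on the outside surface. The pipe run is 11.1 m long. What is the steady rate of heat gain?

Treating each annulus and film as a series resistance:
R_stainless steel pipe wall = ln(22/13)/(2π×17.8×11.1) = 4.238×10^-4 K/W
R_polyurethane foam = ln(62/22)/(2π×0.0284×11.1) = 0.5231 K/W
R_outer film = 1/(h_o·2πr_oL) = 1/(27.4×2π×0.062×11.1) = 0.00844 K/W
R_total = 0.532 K/W
Q = ΔT/R_total = 36/0.532

Q ≈ 67.7 W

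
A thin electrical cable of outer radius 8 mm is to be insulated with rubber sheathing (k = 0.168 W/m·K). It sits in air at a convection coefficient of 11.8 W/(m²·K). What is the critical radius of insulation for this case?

r_cr ≈ 14.2 mm

For a cylinder r_cr = k/h = 0.168/11.8
r_cr = 14.2 mm; since the bare radius (8 mm) is below r_cr, adding a thin layer of insulation will *increase* heat loss.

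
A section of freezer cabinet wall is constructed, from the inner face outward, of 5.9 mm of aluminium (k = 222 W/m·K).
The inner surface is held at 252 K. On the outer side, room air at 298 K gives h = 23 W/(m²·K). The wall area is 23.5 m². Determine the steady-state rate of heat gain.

Treating each layer as a thermal resistance in series:
R_aluminium = L/(kA) = 0.0059/(222×23.5) = 1.131×10^-6 K/W
R_outer film = 1/(h_o·A) = 1/(23×23.5) = 0.00185 K/W
R_total = 0.001851 K/W
Q = ΔT / R_total = 46 / 0.001851

Q ≈ 24800 W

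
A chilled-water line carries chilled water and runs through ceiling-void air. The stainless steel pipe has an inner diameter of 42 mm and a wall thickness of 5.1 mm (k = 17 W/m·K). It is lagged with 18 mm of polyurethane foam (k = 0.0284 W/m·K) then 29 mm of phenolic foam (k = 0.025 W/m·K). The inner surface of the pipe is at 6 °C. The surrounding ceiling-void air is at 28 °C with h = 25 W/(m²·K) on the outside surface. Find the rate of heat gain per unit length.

For a radial system each layer contributes R = ln(r_out/r_in)/(2πkL); films add R = 1/(hA).
R_stainless steel pipe wall = ln(26.1/21)/(2π×17×1) = 0.002035 K/W
R_polyurethane foam = ln(44.1/26.1)/(2π×0.0284×1) = 2.939 K/W
R_phenolic foam = ln(73.1/44.1)/(2π×0.025×1) = 3.217 K/W
R_outer film = 1/(h_o·2πr_oL) = 1/(25×2π×0.0731×1) = 0.08709 K/W
R_total = 6.246 K/W
Q = ΔT/R_total = 22/6.246

q′ ≈ 3.52 W/m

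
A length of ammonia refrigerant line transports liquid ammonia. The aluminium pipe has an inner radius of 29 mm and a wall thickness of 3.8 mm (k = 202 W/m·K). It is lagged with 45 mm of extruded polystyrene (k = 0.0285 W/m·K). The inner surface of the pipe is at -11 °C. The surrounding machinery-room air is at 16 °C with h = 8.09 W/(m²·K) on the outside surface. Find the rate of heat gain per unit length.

Per-layer cylindrical resistances, series-summed:
R_aluminium pipe wall = ln(32.8/29)/(2π×202×1) = 9.702×10^-5 K/W
R_extruded polystyrene = ln(77.8/32.8)/(2π×0.0285×1) = 4.823 K/W
R_outer film = 1/(h_o·2πr_oL) = 1/(8.09×2π×0.0778×1) = 0.2529 K/W
R_total = 5.076 K/W
Q = ΔT/R_total = 27/5.076

q′ ≈ 5.32 W/m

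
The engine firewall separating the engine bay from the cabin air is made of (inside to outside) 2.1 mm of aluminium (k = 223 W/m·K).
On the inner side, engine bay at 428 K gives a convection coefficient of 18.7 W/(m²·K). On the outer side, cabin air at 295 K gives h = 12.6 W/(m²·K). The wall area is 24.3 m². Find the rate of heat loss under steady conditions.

Treating each layer as a thermal resistance in series:
R_inner film = 1/(h_i·A) = 1/(18.7×24.3) = 0.002201 K/W
R_aluminium = L/(kA) = 0.0021/(223×24.3) = 3.875×10^-7 K/W
R_outer film = 1/(h_o·A) = 1/(12.6×24.3) = 0.003266 K/W
R_total = 0.005467 K/W
Q = ΔT / R_total = 133 / 0.005467

Q ≈ 24300 W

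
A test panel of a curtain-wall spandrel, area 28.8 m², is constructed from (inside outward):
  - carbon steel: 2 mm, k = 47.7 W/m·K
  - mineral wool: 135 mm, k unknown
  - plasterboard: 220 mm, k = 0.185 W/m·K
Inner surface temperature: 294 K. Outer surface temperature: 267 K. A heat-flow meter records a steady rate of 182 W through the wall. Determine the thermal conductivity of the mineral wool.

k ≈ 0.0438 W/(m·K)

Series thermal resistances:
R_carbon steel = L/(kA) = 0.002/(47.7×28.8) = 1.456×10^-6 K/W
R_plasterboard = L/(kA) = 0.22/(0.185×28.8) = 0.04129 K/W
Sum of known resistances R_other = 0.04129 K/W
Total R = ΔT/Q = 27/182 = 0.1484 K/W
R_mineral wool = R_total − R_other = 0.1071 K/W
k = L/(R·A) = 0.135/(0.1071×28.8)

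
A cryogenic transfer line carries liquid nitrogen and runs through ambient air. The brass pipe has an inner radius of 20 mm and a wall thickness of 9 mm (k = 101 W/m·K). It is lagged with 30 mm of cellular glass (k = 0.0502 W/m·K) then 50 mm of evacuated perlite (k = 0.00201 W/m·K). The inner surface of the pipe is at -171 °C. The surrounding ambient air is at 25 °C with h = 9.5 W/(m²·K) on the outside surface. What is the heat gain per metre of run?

q′ ≈ 3.84 W/m

For a radial system each layer contributes R = ln(r_out/r_in)/(2πkL); films add R = 1/(hA).
R_brass pipe wall = ln(29/20)/(2π×101×1) = 5.855×10^-4 K/W
R_cellular glass = ln(59/29)/(2π×0.0502×1) = 2.252 K/W
R_evacuated perlite = ln(109/59)/(2π×0.00201×1) = 48.6 K/W
R_outer film = 1/(h_o·2πr_oL) = 1/(9.5×2π×0.109×1) = 0.1537 K/W
R_total = 51.01 K/W
Q = ΔT/R_total = 196/51.01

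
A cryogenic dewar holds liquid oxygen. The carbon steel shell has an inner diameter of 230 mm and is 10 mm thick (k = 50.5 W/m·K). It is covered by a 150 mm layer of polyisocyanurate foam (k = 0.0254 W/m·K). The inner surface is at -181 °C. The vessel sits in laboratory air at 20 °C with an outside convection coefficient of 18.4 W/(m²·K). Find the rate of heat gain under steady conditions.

For a spherical shell R = (1/r₁ − 1/r₂)/(4πk); film R = 1/(h·4πr²). In series:
R_carbon steel shell = (1/0.115 − 1/0.125)/(4π×50.5) = 0.001096 K/W
R_polyisocyanurate foam = (1/0.125 − 1/0.275)/(4π×0.0254) = 13.67 K/W
R_outer film = 1/(h·4πr_o²) = 1/(18.4×4π×0.275²) = 0.05719 K/W
R_total = 13.73 K/W
Q = ΔT/R_total = 201/13.73

Q ≈ 14.6 W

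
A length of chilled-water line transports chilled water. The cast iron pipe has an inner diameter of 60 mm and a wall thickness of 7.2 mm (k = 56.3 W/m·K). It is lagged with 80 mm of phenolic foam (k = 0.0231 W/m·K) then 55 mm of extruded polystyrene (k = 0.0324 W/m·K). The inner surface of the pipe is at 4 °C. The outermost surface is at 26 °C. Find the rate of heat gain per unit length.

For a radial system each layer contributes R = ln(r_out/r_in)/(2πkL); films add R = 1/(hA).
R_cast iron pipe wall = ln(37.2/30)/(2π×56.3×1) = 6.081×10^-4 K/W
R_phenolic foam = ln(117.2/37.2)/(2π×0.0231×1) = 7.907 K/W
R_extruded polystyrene = ln(172.2/117.2)/(2π×0.0324×1) = 1.89 K/W
R_total = 9.797 K/W
Q = ΔT/R_total = 22/9.797

q′ ≈ 2.25 W/m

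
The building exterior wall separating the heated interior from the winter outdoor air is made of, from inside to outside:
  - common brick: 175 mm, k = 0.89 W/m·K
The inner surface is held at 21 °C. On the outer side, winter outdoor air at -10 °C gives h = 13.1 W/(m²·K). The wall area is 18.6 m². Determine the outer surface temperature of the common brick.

Using the resistance-network approach (series):
R_common brick = L/(kA) = 0.175/(0.89×18.6) = 0.01057 K/W
R_outer film = 1/(h_o·A) = 1/(13.1×18.6) = 0.004104 K/W
R_total = 0.01468 K/W;  Q = ΔT/R_total = 31/0.01468 = 2112 W
T_interface = T_inner − Q·ΣR(inner→interface) = 21 − 2110×0.01057

T ≈ -1.33 °C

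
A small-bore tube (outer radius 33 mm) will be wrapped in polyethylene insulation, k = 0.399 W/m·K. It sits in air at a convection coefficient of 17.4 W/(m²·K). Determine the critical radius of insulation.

For a cylinder r_cr = k/h = 0.399/17.4
r_cr = 22.9 mm; since the bare radius (33 mm) is above r_cr, any added insulation will reduce heat loss.

r_cr ≈ 22.9 mm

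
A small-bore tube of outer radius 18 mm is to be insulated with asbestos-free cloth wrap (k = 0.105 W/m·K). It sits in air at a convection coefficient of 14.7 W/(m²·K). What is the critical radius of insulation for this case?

For a cylinder r_cr = k/h = 0.105/14.7
r_cr = 7.14 mm; since the bare radius (18 mm) is above r_cr, any added insulation will reduce heat loss.

r_cr ≈ 7.14 mm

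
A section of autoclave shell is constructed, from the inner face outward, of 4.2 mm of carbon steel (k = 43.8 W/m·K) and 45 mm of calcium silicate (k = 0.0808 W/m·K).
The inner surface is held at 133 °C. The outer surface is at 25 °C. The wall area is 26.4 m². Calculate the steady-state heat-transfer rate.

Q ≈ 5120 W

Model the wall as resistances in series:
R_carbon steel = L/(kA) = 0.0042/(43.8×26.4) = 3.632×10^-6 K/W
R_calcium silicate = L/(kA) = 0.045/(0.0808×26.4) = 0.0211 K/W
R_total = 0.0211 K/W
Q = ΔT / R_total = 108 / 0.0211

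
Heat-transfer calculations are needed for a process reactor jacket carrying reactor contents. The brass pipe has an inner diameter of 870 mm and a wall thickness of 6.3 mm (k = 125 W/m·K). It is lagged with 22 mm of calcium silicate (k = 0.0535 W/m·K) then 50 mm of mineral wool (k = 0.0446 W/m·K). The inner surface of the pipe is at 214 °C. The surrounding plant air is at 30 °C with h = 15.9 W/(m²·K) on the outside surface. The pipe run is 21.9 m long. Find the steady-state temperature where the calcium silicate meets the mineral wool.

Per-layer cylindrical resistances, series-summed:
R_brass pipe wall = ln(441.3/435)/(2π×125×21.9) = 8.36×10^-7 K/W
R_calcium silicate = ln(463.3/441.3)/(2π×0.0535×21.9) = 0.006609 K/W
R_mineral wool = ln(513.3/463.3)/(2π×0.0446×21.9) = 0.0167 K/W
R_outer film = 1/(h_o·2πr_oL) = 1/(15.9×2π×0.5133×21.9) = 8.904×10^-4 K/W
R_total = 0.0242 K/W
Q = ΔT/R_total = 184/0.0242
Q = 7600 W
T_interface = T_inner − Q·ΣR(inner→interface) = 214 − 7600×0.006609

T ≈ 164 °C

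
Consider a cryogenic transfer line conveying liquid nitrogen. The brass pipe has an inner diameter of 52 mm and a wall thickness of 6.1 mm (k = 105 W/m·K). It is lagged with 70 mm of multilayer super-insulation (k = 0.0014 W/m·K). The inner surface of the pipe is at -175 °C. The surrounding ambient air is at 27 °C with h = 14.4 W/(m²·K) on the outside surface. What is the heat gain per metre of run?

q′ ≈ 1.53 W/m

For a radial system each layer contributes R = ln(r_out/r_in)/(2πkL); films add R = 1/(hA).
R_brass pipe wall = ln(32.1/26)/(2π×105×1) = 3.195×10^-4 K/W
R_multilayer super-insulation = ln(102.1/32.1)/(2π×0.0014×1) = 131.5 K/W
R_outer film = 1/(h_o·2πr_oL) = 1/(14.4×2π×0.1021×1) = 0.1083 K/W
R_total = 131.6 K/W
Q = ΔT/R_total = 202/131.6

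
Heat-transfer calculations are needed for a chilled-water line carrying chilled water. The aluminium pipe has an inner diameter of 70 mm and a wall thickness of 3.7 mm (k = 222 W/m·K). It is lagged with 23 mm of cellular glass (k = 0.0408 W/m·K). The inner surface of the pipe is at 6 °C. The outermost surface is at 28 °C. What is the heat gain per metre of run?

For a radial system each layer contributes R = ln(r_out/r_in)/(2πkL); films add R = 1/(hA).
R_aluminium pipe wall = ln(38.7/35)/(2π×222×1) = 7.204×10^-5 K/W
R_cellular glass = ln(61.7/38.7)/(2π×0.0408×1) = 1.82 K/W
R_total = 1.82 K/W
Q = ΔT/R_total = 22/1.82

q′ ≈ 12.1 W/m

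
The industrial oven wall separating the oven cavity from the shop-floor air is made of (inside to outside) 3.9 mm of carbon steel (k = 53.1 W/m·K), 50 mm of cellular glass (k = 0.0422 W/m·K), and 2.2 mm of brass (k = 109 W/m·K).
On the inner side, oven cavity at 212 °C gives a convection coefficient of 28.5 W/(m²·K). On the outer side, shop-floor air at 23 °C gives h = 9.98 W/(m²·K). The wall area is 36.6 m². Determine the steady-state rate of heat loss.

Q ≈ 5240 W

Thermal resistances in series:
R_inner film = 1/(h_i·A) = 1/(28.5×36.6) = 9.587×10^-4 K/W
R_carbon steel = L/(kA) = 0.0039/(53.1×36.6) = 2.007×10^-6 K/W
R_cellular glass = L/(kA) = 0.05/(0.0422×36.6) = 0.03237 K/W
R_brass = L/(kA) = 0.0022/(109×36.6) = 5.515×10^-7 K/W
R_outer film = 1/(h_o·A) = 1/(9.98×36.6) = 0.002738 K/W
R_total = 0.03607 K/W
Q = ΔT / R_total = 189 / 0.03607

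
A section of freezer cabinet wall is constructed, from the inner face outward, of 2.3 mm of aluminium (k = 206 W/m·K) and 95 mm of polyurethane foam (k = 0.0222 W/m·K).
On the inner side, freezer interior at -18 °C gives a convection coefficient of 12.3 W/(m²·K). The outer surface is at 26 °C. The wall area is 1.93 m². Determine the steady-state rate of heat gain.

Treating each layer as a thermal resistance in series:
R_inner film = 1/(h_i·A) = 1/(12.3×1.93) = 0.04212 K/W
R_aluminium = L/(kA) = 0.0023/(206×1.93) = 5.785×10^-6 K/W
R_polyurethane foam = L/(kA) = 0.095/(0.0222×1.93) = 2.217 K/W
R_total = 2.259 K/W
Q = ΔT / R_total = 44 / 2.259

Q ≈ 19.5 W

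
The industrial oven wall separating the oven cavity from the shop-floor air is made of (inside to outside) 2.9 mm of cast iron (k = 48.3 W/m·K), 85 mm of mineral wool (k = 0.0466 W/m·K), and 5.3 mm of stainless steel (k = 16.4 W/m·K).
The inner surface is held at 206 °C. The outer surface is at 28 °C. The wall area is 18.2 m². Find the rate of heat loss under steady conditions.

Thermal resistances in series:
R_cast iron = L/(kA) = 0.0029/(48.3×18.2) = 3.299×10^-6 K/W
R_mineral wool = L/(kA) = 0.085/(0.0466×18.2) = 0.1002 K/W
R_stainless steel = L/(kA) = 0.0053/(16.4×18.2) = 1.776×10^-5 K/W
R_total = 0.1002 K/W
Q = ΔT / R_total = 178 / 0.1002

Q ≈ 1780 W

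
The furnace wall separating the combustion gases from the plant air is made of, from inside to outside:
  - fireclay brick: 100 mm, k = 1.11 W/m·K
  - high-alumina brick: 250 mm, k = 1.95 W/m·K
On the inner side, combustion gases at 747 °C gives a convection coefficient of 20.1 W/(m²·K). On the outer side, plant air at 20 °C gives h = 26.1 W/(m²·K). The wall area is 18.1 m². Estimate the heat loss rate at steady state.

Thermal resistances in series:
R_inner film = 1/(h_i·A) = 1/(20.1×18.1) = 0.002749 K/W
R_fireclay brick = L/(kA) = 0.1/(1.11×18.1) = 0.004977 K/W
R_high-alumina brick = L/(kA) = 0.25/(1.95×18.1) = 0.007083 K/W
R_outer film = 1/(h_o·A) = 1/(26.1×18.1) = 0.002117 K/W
R_total = 0.01693 K/W
Q = ΔT / R_total = 727 / 0.01693

Q ≈ 43000 W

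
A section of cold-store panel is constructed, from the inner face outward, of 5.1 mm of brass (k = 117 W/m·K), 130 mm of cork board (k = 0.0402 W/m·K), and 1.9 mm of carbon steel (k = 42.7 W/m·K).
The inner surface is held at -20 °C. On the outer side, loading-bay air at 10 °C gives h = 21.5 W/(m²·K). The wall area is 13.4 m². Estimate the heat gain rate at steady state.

Q ≈ 123 W

Series thermal resistances:
R_brass = L/(kA) = 0.0051/(117×13.4) = 3.253×10^-6 K/W
R_cork board = L/(kA) = 0.13/(0.0402×13.4) = 0.2413 K/W
R_carbon steel = L/(kA) = 0.0019/(42.7×13.4) = 3.321×10^-6 K/W
R_outer film = 1/(h_o·A) = 1/(21.5×13.4) = 0.003471 K/W
R_total = 0.2448 K/W
Q = ΔT / R_total = 30 / 0.2448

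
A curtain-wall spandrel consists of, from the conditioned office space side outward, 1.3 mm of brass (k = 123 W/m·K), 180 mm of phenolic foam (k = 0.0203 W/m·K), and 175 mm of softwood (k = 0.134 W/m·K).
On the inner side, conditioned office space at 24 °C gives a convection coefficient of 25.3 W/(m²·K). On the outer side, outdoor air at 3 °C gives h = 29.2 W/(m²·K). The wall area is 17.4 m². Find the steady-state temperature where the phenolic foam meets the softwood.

T ≈ 5.75 °C

Model the wall as resistances in series:
R_inner film = 1/(h_i·A) = 1/(25.3×17.4) = 0.002272 K/W
R_brass = L/(kA) = 0.0013/(123×17.4) = 6.074×10^-7 K/W
R_phenolic foam = L/(kA) = 0.18/(0.0203×17.4) = 0.5096 K/W
R_softwood = L/(kA) = 0.175/(0.134×17.4) = 0.07506 K/W
R_outer film = 1/(h_o·A) = 1/(29.2×17.4) = 0.001968 K/W
R_total = 0.5889 K/W;  Q = ΔT/R_total = 21/0.5889 = 35.66 W
T_interface = T_inner − Q·ΣR(inner→interface) = 24 − 35.7×0.5119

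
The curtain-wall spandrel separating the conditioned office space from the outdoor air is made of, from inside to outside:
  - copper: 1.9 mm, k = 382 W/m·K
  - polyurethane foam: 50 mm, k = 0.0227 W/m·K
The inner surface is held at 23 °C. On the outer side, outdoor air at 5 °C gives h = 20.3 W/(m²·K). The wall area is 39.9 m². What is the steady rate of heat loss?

Q ≈ 319 W

Series thermal resistances:
R_copper = L/(kA) = 0.0019/(382×39.9) = 1.247×10^-7 K/W
R_polyurethane foam = L/(kA) = 0.05/(0.0227×39.9) = 0.0552 K/W
R_outer film = 1/(h_o·A) = 1/(20.3×39.9) = 0.001235 K/W
R_total = 0.05644 K/W
Q = ΔT / R_total = 18 / 0.05644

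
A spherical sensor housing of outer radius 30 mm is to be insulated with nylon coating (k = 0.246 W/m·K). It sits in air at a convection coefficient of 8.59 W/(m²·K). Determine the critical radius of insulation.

r_cr ≈ 57.3 mm

For a sphere r_cr = 2k/h = 2×0.246/8.59
r_cr = 57.3 mm; since the bare radius (30 mm) is below r_cr, adding a thin layer of insulation will *increase* heat loss.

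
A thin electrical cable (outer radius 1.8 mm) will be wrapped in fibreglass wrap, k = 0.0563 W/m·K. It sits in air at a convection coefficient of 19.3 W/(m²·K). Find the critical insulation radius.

For a cylinder r_cr = k/h = 0.0563/19.3
r_cr = 2.92 mm; since the bare radius (1.8 mm) is below r_cr, adding a thin layer of insulation will *increase* heat loss.

r_cr ≈ 2.92 mm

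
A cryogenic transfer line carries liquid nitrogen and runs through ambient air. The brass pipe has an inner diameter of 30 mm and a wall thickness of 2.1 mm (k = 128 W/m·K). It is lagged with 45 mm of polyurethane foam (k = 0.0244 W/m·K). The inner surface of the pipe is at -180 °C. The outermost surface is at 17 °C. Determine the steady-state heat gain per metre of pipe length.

Per-layer cylindrical resistances, series-summed:
R_brass pipe wall = ln(17.1/15)/(2π×128×1) = 1.629×10^-4 K/W
R_polyurethane foam = ln(62.1/17.1)/(2π×0.0244×1) = 8.412 K/W
R_total = 8.412 K/W
Q = ΔT/R_total = 197/8.412

q′ ≈ 23.4 W/m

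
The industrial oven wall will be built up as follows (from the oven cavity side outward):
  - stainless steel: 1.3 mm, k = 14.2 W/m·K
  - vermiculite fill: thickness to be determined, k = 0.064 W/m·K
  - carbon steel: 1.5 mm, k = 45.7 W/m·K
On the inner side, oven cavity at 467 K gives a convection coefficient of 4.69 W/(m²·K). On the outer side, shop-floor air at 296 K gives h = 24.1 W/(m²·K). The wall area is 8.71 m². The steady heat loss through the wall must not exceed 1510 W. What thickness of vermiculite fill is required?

L ≈ 46.8 mm

Thermal resistances in series:
R_inner film = 1/(h_i·A) = 1/(4.69×8.71) = 0.02448 K/W
R_stainless steel = L/(kA) = 0.0013/(14.2×8.71) = 1.051×10^-5 K/W
R_carbon steel = L/(kA) = 0.0015/(45.7×8.71) = 3.768×10^-6 K/W
R_outer film = 1/(h_o·A) = 1/(24.1×8.71) = 0.004764 K/W
Sum of the known resistances R_other = 0.02926 K/W
Required total resistance R_tot = ΔT/Q_allow = 171/1510 = 0.1132 K/W
R_vermiculite fill = R_tot − R_other = 0.08399 K/W
L = R·k·A = 0.08399×0.064×8.71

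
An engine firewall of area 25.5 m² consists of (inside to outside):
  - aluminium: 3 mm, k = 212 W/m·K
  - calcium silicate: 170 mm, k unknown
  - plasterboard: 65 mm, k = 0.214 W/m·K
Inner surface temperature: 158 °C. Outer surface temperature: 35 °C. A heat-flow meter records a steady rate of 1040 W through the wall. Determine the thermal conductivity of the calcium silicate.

k ≈ 0.0627 W/(m·K)

Using the resistance-network approach (series):
R_aluminium = L/(kA) = 0.003/(212×25.5) = 5.549×10^-7 K/W
R_plasterboard = L/(kA) = 0.065/(0.214×25.5) = 0.01191 K/W
Sum of known resistances R_other = 0.01191 K/W
Total R = ΔT/Q = 123/1040 = 0.1183 K/W
R_calcium silicate = R_total − R_other = 0.1064 K/W
k = L/(R·A) = 0.17/(0.1064×25.5)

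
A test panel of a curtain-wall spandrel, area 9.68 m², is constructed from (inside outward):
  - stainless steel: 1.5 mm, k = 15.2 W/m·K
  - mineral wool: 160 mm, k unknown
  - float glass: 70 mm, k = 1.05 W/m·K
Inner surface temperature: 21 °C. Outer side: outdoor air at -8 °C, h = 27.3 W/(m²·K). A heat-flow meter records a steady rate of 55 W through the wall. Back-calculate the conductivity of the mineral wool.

k ≈ 0.032 W/(m·K)

Series thermal resistances:
R_stainless steel = L/(kA) = 0.0015/(15.2×9.68) = 1.019×10^-5 K/W
R_float glass = L/(kA) = 0.07/(1.05×9.68) = 0.006887 K/W
R_outer film = 1/(h_o·A) = 1/(27.3×9.68) = 0.003784 K/W
Sum of known resistances R_other = 0.01068 K/W
Total R = ΔT/Q = 29/55 = 0.5273 K/W
R_mineral wool = R_total − R_other = 0.5166 K/W
k = L/(R·A) = 0.16/(0.5166×9.68)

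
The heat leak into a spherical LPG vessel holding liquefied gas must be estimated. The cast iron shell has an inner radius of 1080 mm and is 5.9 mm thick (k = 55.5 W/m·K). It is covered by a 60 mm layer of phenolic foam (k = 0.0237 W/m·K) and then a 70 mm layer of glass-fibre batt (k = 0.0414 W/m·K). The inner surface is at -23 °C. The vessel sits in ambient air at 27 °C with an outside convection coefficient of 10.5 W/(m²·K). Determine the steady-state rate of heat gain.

Q ≈ 190 W

Radial (spherical) resistances in series:
R_cast iron shell = (1/1.08 − 1/1.0859)/(4π×55.5) = 7.213×10^-6 K/W
R_phenolic foam = (1/1.0859 − 1/1.1459)/(4π×0.0237) = 0.1619 K/W
R_glass-fibre batt = (1/1.1459 − 1/1.2159)/(4π×0.0414) = 0.09657 K/W
R_outer film = 1/(h·4πr_o²) = 1/(10.5×4π×1.2159²) = 0.005126 K/W
R_total = 0.2636 K/W
Q = ΔT/R_total = 50/0.2636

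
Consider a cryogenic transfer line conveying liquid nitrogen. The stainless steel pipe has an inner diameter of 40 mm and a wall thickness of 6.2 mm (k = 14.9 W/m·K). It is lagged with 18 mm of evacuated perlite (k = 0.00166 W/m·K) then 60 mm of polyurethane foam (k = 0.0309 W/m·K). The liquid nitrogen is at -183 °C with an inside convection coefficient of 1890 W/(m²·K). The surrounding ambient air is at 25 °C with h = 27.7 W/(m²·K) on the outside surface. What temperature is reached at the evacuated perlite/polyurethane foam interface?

Cylindrical conduction, so R = ln(r₂/r₁)/(2πkL) per layer, in series:
R_inner film = 1/(h_i·2πr₁L) = 1/(1890×2π×0.02×1) = 0.00421 K/W
R_stainless steel pipe wall = ln(26.2/20)/(2π×14.9×1) = 0.002884 K/W
R_evacuated perlite = ln(44.2/26.2)/(2π×0.00166×1) = 50.14 K/W
R_polyurethane foam = ln(104.2/44.2)/(2π×0.0309×1) = 4.417 K/W
R_outer film = 1/(h_o·2πr_oL) = 1/(27.7×2π×0.1042×1) = 0.05514 K/W
R_total = 54.62 K/W
Q = ΔT/R_total = 208/54.62
Q = 3.81 W/m
T_interface = T_inner + Q·ΣR(inner→interface) = -183 + 3.81×50.15

T ≈ 7.97 °C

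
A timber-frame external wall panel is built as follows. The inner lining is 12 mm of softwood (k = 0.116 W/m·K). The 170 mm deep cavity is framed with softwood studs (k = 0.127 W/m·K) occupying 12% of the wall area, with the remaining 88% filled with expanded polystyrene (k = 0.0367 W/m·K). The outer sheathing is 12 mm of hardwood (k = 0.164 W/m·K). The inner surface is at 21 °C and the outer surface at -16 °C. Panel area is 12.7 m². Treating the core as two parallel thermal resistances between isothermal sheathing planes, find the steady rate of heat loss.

Q ≈ 125 W

Sheathing layers in series; stud and cavity paths in parallel between them.
R_inner = 0.012/(0.116×12.7) = 0.008146 K/W
R_stud  = 0.17/(0.127×0.12×12.7) = 0.8783 K/W
R_cav   = 0.17/(0.0367×0.88×12.7) = 0.4145 K/W
1/R_core = 1/R_stud + 1/R_cav → R_core = 0.2816 K/W
R_outer = 0.012/(0.164×12.7) = 0.005761 K/W
R_total = 0.2955 K/W
Q = ΔT/R_total = 37/0.2955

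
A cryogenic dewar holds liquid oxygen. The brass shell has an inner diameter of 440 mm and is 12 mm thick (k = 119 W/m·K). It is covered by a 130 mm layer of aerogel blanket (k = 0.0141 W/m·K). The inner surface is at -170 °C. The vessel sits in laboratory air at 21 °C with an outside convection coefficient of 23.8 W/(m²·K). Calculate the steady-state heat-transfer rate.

Radial (spherical) resistances in series:
R_brass shell = (1/0.22 − 1/0.232)/(4π×119) = 1.572×10^-4 K/W
R_aerogel blanket = (1/0.232 − 1/0.362)/(4π×0.0141) = 8.736 K/W
R_outer film = 1/(h·4πr_o²) = 1/(23.8×4π×0.362²) = 0.02552 K/W
R_total = 8.762 K/W
Q = ΔT/R_total = 191/8.762

Q ≈ 21.8 W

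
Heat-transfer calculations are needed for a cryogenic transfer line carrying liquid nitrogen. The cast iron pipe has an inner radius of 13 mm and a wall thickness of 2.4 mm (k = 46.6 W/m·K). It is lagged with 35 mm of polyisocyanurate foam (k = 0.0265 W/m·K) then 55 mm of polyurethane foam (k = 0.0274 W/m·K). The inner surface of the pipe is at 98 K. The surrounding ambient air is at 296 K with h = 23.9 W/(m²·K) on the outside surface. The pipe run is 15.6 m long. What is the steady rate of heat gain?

Q ≈ 269 W

Treating each annulus and film as a series resistance:
R_cast iron pipe wall = ln(15.4/13)/(2π×46.6×15.6) = 3.709×10^-5 K/W
R_polyisocyanurate foam = ln(50.4/15.4)/(2π×0.0265×15.6) = 0.4565 K/W
R_polyurethane foam = ln(105.4/50.4)/(2π×0.0274×15.6) = 0.2747 K/W
R_outer film = 1/(h_o·2πr_oL) = 1/(23.9×2π×0.1054×15.6) = 0.00405 K/W
R_total = 0.7352 K/W
Q = ΔT/R_total = 198/0.7352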